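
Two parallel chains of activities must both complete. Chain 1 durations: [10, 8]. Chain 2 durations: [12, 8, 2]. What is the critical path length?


Path A total = 10 + 8 = 18
Path B total = 12 + 8 + 2 = 22
Critical path = longest path = max(18, 22) = 22

22


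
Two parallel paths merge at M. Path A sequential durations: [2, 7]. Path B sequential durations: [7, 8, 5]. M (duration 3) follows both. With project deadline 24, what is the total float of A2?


Forward pass: ES(A2) = sum of predecessors on chain A = 2
EF = ES + duration = 2 + 7 = 9
Backward pass: LF(M) = deadline = 24; LS(M) = 24 - 3 = 21
LF(A2) = LS(M) - sum(successors on chain A) = 21 - 0 = 21
LS = LF - duration = 21 - 7 = 14
Total float = LS - ES = 14 - 2 = 12

12


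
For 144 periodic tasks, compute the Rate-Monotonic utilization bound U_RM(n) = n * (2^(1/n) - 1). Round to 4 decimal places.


Compute 2^(1/144) = 1.0048251257
Subtract 1: 1.0048251257 - 1 = 0.0048251257
Multiply by n: 144 * 0.0048251257 = 0.6948181008
Round to 4 dp: 0.6948

0.6948


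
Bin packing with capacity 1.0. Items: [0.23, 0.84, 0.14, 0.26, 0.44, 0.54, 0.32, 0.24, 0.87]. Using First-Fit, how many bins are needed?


Place items sequentially using First-Fit:
  Item 0.23 -> new Bin 1
  Item 0.84 -> new Bin 2
  Item 0.14 -> Bin 1 (now 0.37)
  Item 0.26 -> Bin 1 (now 0.63)
  Item 0.44 -> new Bin 3
  Item 0.54 -> Bin 3 (now 0.98)
  Item 0.32 -> Bin 1 (now 0.95)
  Item 0.24 -> new Bin 4
  Item 0.87 -> new Bin 5
Total bins used = 5

5


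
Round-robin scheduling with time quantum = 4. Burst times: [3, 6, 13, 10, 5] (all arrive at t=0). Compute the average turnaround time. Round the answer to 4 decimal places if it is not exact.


Time quantum = 4
Execution trace:
  J1 runs 3 units, time = 3
  J2 runs 4 units, time = 7
  J3 runs 4 units, time = 11
  J4 runs 4 units, time = 15
  J5 runs 4 units, time = 19
  J2 runs 2 units, time = 21
  J3 runs 4 units, time = 25
  J4 runs 4 units, time = 29
  J5 runs 1 units, time = 30
  J3 runs 4 units, time = 34
  J4 runs 2 units, time = 36
  J3 runs 1 units, time = 37
Finish times: [3, 21, 37, 36, 30]
Average turnaround = 127/5 = 25.4

25.4


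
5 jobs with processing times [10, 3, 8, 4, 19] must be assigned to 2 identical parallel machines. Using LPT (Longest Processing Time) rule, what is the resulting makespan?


Sort jobs in decreasing order (LPT): [19, 10, 8, 4, 3]
Assign each job to the least loaded machine:
  Machine 1: jobs [19, 3], load = 22
  Machine 2: jobs [10, 8, 4], load = 22
Makespan = max load = 22

22


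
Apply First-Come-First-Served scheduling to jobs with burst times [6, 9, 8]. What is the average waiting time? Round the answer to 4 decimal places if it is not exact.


FCFS order (as given): [6, 9, 8]
Waiting times:
  Job 1: wait = 0
  Job 2: wait = 6
  Job 3: wait = 15
Sum of waiting times = 21
Average waiting time = 21/3 = 7.0

7.0


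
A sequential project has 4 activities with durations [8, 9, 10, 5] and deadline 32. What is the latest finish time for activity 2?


LF(activity 2) = deadline - sum of successor durations
Successors: activities 3 through 4 with durations [10, 5]
Sum of successor durations = 15
LF = 32 - 15 = 17

17


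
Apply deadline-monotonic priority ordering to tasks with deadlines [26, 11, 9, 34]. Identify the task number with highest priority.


Sort tasks by relative deadline (ascending):
  Task 3: deadline = 9
  Task 2: deadline = 11
  Task 1: deadline = 26
  Task 4: deadline = 34
Priority order (highest first): [3, 2, 1, 4]
Highest priority task = 3

3


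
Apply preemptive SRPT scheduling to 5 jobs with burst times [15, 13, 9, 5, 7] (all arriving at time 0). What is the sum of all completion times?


Since all jobs arrive at t=0, SRPT equals SPT ordering.
SPT order: [5, 7, 9, 13, 15]
Completion times:
  Job 1: p=5, C=5
  Job 2: p=7, C=12
  Job 3: p=9, C=21
  Job 4: p=13, C=34
  Job 5: p=15, C=49
Total completion time = 5 + 12 + 21 + 34 + 49 = 121

121


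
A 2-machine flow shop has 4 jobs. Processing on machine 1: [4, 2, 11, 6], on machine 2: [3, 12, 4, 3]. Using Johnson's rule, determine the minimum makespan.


Apply Johnson's rule:
  Group 1 (a <= b): [(2, 2, 12)]
  Group 2 (a > b): [(3, 11, 4), (1, 4, 3), (4, 6, 3)]
Optimal job order: [2, 3, 1, 4]
Schedule:
  Job 2: M1 done at 2, M2 done at 14
  Job 3: M1 done at 13, M2 done at 18
  Job 1: M1 done at 17, M2 done at 21
  Job 4: M1 done at 23, M2 done at 26
Makespan = 26

26


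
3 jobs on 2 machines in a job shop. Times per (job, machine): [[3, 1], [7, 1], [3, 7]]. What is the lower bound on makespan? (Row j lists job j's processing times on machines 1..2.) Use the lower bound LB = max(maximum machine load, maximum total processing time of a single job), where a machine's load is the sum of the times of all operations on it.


Machine loads:
  Machine 1: 3 + 7 + 3 = 13
  Machine 2: 1 + 1 + 7 = 9
Max machine load = 13
Job totals:
  Job 1: 4
  Job 2: 8
  Job 3: 10
Max job total = 10
Lower bound = max(13, 10) = 13

13


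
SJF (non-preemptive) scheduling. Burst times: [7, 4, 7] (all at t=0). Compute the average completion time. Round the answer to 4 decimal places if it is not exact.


SJF order (ascending): [4, 7, 7]
Completion times:
  Job 1: burst=4, C=4
  Job 2: burst=7, C=11
  Job 3: burst=7, C=18
Average completion = 33/3 = 11.0

11.0


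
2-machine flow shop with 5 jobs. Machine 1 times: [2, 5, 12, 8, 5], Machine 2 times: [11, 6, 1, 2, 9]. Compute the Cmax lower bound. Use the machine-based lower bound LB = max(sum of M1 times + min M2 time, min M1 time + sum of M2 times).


LB1 = sum(M1 times) + min(M2 times) = 32 + 1 = 33
LB2 = min(M1 times) + sum(M2 times) = 2 + 29 = 31
Lower bound = max(LB1, LB2) = max(33, 31) = 33

33


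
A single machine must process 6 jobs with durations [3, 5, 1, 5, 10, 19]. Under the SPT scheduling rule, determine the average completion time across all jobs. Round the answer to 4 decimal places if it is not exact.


Sort jobs by processing time (SPT order): [1, 3, 5, 5, 10, 19]
Compute completion times sequentially:
  Job 1: processing = 1, completes at 1
  Job 2: processing = 3, completes at 4
  Job 3: processing = 5, completes at 9
  Job 4: processing = 5, completes at 14
  Job 5: processing = 10, completes at 24
  Job 6: processing = 19, completes at 43
Sum of completion times = 95
Average completion time = 95/6 = 15.8333

15.8333


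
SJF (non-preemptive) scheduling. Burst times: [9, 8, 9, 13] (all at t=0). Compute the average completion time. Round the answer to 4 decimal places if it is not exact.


SJF order (ascending): [8, 9, 9, 13]
Completion times:
  Job 1: burst=8, C=8
  Job 2: burst=9, C=17
  Job 3: burst=9, C=26
  Job 4: burst=13, C=39
Average completion = 90/4 = 22.5

22.5


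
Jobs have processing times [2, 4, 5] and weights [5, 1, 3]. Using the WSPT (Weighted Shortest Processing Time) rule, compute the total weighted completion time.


Compute p/w ratios and sort ascending (WSPT): [(2, 5), (5, 3), (4, 1)]
Compute weighted completion times:
  Job (p=2,w=5): C=2, w*C=5*2=10
  Job (p=5,w=3): C=7, w*C=3*7=21
  Job (p=4,w=1): C=11, w*C=1*11=11
Total weighted completion time = 42

42


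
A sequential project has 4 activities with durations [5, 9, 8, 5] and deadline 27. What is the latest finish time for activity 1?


LF(activity 1) = deadline - sum of successor durations
Successors: activities 2 through 4 with durations [9, 8, 5]
Sum of successor durations = 22
LF = 27 - 22 = 5

5


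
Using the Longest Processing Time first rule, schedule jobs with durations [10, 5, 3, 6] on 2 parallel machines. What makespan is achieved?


Sort jobs in decreasing order (LPT): [10, 6, 5, 3]
Assign each job to the least loaded machine:
  Machine 1: jobs [10, 3], load = 13
  Machine 2: jobs [6, 5], load = 11
Makespan = max load = 13

13


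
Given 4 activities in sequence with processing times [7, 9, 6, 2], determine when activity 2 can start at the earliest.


Activity 2 starts after activities 1 through 1 complete.
Predecessor durations: [7]
ES = 7 = 7

7


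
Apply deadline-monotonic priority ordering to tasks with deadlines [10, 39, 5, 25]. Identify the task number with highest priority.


Sort tasks by relative deadline (ascending):
  Task 3: deadline = 5
  Task 1: deadline = 10
  Task 4: deadline = 25
  Task 2: deadline = 39
Priority order (highest first): [3, 1, 4, 2]
Highest priority task = 3

3


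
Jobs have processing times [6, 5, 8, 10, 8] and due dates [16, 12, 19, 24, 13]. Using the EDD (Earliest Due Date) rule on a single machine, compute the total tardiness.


Sort by due date (EDD order): [(5, 12), (8, 13), (6, 16), (8, 19), (10, 24)]
Compute completion times and tardiness:
  Job 1: p=5, d=12, C=5, tardiness=max(0,5-12)=0
  Job 2: p=8, d=13, C=13, tardiness=max(0,13-13)=0
  Job 3: p=6, d=16, C=19, tardiness=max(0,19-16)=3
  Job 4: p=8, d=19, C=27, tardiness=max(0,27-19)=8
  Job 5: p=10, d=24, C=37, tardiness=max(0,37-24)=13
Total tardiness = 24

24


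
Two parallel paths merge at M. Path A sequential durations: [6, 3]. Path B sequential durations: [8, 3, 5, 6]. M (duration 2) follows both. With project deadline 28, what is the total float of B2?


Forward pass: ES(B2) = sum of predecessors on chain B = 8
EF = ES + duration = 8 + 3 = 11
Backward pass: LF(M) = deadline = 28; LS(M) = 28 - 2 = 26
LF(B2) = LS(M) - sum(successors on chain B) = 26 - 11 = 15
LS = LF - duration = 15 - 3 = 12
Total float = LS - ES = 12 - 8 = 4

4


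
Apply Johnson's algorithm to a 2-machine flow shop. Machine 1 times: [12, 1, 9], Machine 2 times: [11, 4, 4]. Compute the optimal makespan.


Apply Johnson's rule:
  Group 1 (a <= b): [(2, 1, 4)]
  Group 2 (a > b): [(1, 12, 11), (3, 9, 4)]
Optimal job order: [2, 1, 3]
Schedule:
  Job 2: M1 done at 1, M2 done at 5
  Job 1: M1 done at 13, M2 done at 24
  Job 3: M1 done at 22, M2 done at 28
Makespan = 28

28


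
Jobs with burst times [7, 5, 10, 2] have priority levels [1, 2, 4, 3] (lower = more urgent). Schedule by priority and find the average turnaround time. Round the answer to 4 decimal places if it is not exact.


Sort by priority (ascending = highest first):
Order: [(1, 7), (2, 5), (3, 2), (4, 10)]
Completion times:
  Priority 1, burst=7, C=7
  Priority 2, burst=5, C=12
  Priority 3, burst=2, C=14
  Priority 4, burst=10, C=24
Average turnaround = 57/4 = 14.25

14.25


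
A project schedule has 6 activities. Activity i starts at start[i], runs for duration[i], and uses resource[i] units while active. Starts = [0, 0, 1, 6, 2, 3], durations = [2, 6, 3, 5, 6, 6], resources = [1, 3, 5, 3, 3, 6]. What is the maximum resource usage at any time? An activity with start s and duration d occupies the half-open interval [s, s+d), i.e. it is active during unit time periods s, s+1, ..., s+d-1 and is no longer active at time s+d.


Each activity i is active on [start_i, start_i + duration_i).
Compute total resource usage per time slot:
  t=0: active resources = [1, 3], total = 4
  t=1: active resources = [1, 3, 5], total = 9
  t=2: active resources = [3, 5, 3], total = 11
  t=3: active resources = [3, 5, 3, 6], total = 17
  t=4: active resources = [3, 3, 6], total = 12
  t=5: active resources = [3, 3, 6], total = 12
  t=6: active resources = [3, 3, 6], total = 12
  t=7: active resources = [3, 3, 6], total = 12
  t=8: active resources = [3, 6], total = 9
  t=9: active resources = [3], total = 3
  t=10: active resources = [3], total = 3
Peak resource demand = 17

17


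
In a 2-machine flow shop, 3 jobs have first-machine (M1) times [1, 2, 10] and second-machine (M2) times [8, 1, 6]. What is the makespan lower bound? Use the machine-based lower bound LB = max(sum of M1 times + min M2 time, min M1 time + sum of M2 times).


LB1 = sum(M1 times) + min(M2 times) = 13 + 1 = 14
LB2 = min(M1 times) + sum(M2 times) = 1 + 15 = 16
Lower bound = max(LB1, LB2) = max(14, 16) = 16

16


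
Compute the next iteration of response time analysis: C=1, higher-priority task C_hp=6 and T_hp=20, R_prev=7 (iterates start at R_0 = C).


R_next = C + ceil(R_prev / T_hp) * C_hp
ceil(7 / 20) = ceil(0.35) = 1
Interference = 1 * 6 = 6
R_next = 1 + 6 = 7
R_next = R_prev, so the iteration has converged (response time = 7).

7


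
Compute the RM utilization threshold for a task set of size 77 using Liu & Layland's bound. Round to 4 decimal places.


Compute 2^(1/77) = 1.0090425505
Subtract 1: 1.0090425505 - 1 = 0.0090425505
Multiply by n: 77 * 0.0090425505 = 0.6962763885
Round to 4 dp: 0.6963

0.6963


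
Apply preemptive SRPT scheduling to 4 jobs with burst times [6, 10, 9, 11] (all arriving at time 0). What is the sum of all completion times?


Since all jobs arrive at t=0, SRPT equals SPT ordering.
SPT order: [6, 9, 10, 11]
Completion times:
  Job 1: p=6, C=6
  Job 2: p=9, C=15
  Job 3: p=10, C=25
  Job 4: p=11, C=36
Total completion time = 6 + 15 + 25 + 36 = 82

82


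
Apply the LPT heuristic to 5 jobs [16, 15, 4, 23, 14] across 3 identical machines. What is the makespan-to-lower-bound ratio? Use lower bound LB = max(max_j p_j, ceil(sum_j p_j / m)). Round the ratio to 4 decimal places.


LPT order: [23, 16, 15, 14, 4]
Machine loads after assignment: [23, 20, 29]
LPT makespan = 29
Lower bound = max(max_job, ceil(total/3)) = max(23, 24) = 24
Ratio = 29 / 24 = 1.2083

1.2083


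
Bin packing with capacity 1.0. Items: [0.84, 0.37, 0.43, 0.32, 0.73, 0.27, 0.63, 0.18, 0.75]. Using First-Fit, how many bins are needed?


Place items sequentially using First-Fit:
  Item 0.84 -> new Bin 1
  Item 0.37 -> new Bin 2
  Item 0.43 -> Bin 2 (now 0.8)
  Item 0.32 -> new Bin 3
  Item 0.73 -> new Bin 4
  Item 0.27 -> Bin 3 (now 0.59)
  Item 0.63 -> new Bin 5
  Item 0.18 -> Bin 2 (now 0.98)
  Item 0.75 -> new Bin 6
Total bins used = 6

6


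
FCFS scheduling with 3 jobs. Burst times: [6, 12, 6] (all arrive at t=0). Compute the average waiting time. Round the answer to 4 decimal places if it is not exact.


FCFS order (as given): [6, 12, 6]
Waiting times:
  Job 1: wait = 0
  Job 2: wait = 6
  Job 3: wait = 18
Sum of waiting times = 24
Average waiting time = 24/3 = 8.0

8.0


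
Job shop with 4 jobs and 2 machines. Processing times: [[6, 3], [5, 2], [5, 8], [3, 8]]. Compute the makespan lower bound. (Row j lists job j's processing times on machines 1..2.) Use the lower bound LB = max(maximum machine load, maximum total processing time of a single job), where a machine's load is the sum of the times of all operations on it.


Machine loads:
  Machine 1: 6 + 5 + 5 + 3 = 19
  Machine 2: 3 + 2 + 8 + 8 = 21
Max machine load = 21
Job totals:
  Job 1: 9
  Job 2: 7
  Job 3: 13
  Job 4: 11
Max job total = 13
Lower bound = max(21, 13) = 21

21


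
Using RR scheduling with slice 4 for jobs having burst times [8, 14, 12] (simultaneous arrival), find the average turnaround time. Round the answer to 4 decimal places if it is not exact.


Time quantum = 4
Execution trace:
  J1 runs 4 units, time = 4
  J2 runs 4 units, time = 8
  J3 runs 4 units, time = 12
  J1 runs 4 units, time = 16
  J2 runs 4 units, time = 20
  J3 runs 4 units, time = 24
  J2 runs 4 units, time = 28
  J3 runs 4 units, time = 32
  J2 runs 2 units, time = 34
Finish times: [16, 34, 32]
Average turnaround = 82/3 = 27.3333

27.3333


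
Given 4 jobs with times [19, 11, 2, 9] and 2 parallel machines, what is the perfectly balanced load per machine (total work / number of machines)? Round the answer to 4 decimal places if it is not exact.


Total processing time = 19 + 11 + 2 + 9 = 41
Number of machines = 2
Ideal balanced load = 41 / 2 = 20.5

20.5


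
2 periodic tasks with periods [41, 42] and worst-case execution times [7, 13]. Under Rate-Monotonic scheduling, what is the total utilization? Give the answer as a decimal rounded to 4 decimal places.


Compute individual utilizations (exact fractions):
  Task 1: C/T = 7/41 (approx. 0.1707)
  Task 2: C/T = 13/42 (approx. 0.3095)
Total utilization U = 7/41 + 13/42 = 827/1722
Rounded to 4 decimal places: U = 0.4803
RM (Liu & Layland) bound for 2 tasks = 0.828427; compare with U = 827/1722 (approx. 0.480256)
U <= bound, so schedulable by RM sufficient condition.

0.4803


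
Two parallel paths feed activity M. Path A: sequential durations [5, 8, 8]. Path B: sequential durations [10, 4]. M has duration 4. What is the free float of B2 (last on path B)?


ES(B2) = sum of predecessors on chain B = 10
EF(B2) = ES + duration = 10 + 4 = 14
Successor of B2 is M. ES(M) = max(sum(A), sum(B)) = max(21, 14) = 21
Free float = ES(successor) - EF(current) = 21 - 14 = 7

7


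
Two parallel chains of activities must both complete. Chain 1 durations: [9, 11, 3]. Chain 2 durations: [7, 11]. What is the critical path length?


Path A total = 9 + 11 + 3 = 23
Path B total = 7 + 11 = 18
Critical path = longest path = max(23, 18) = 23

23


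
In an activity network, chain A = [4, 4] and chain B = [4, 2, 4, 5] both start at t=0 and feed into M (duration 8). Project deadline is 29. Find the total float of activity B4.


Forward pass: ES(B4) = sum of predecessors on chain B = 10
EF = ES + duration = 10 + 5 = 15
Backward pass: LF(M) = deadline = 29; LS(M) = 29 - 8 = 21
LF(B4) = LS(M) - sum(successors on chain B) = 21 - 0 = 21
LS = LF - duration = 21 - 5 = 16
Total float = LS - ES = 16 - 10 = 6

6


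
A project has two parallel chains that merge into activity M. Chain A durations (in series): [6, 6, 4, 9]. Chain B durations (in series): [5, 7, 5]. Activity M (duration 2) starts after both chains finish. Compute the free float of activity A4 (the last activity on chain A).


ES(A4) = sum of predecessors on chain A = 16
EF(A4) = ES + duration = 16 + 9 = 25
Successor of A4 is M. ES(M) = max(sum(A), sum(B)) = max(25, 17) = 25
Free float = ES(successor) - EF(current) = 25 - 25 = 0

0


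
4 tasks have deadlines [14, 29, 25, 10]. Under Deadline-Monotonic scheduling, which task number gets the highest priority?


Sort tasks by relative deadline (ascending):
  Task 4: deadline = 10
  Task 1: deadline = 14
  Task 3: deadline = 25
  Task 2: deadline = 29
Priority order (highest first): [4, 1, 3, 2]
Highest priority task = 4

4


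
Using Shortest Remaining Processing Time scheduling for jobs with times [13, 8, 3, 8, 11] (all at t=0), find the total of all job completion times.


Since all jobs arrive at t=0, SRPT equals SPT ordering.
SPT order: [3, 8, 8, 11, 13]
Completion times:
  Job 1: p=3, C=3
  Job 2: p=8, C=11
  Job 3: p=8, C=19
  Job 4: p=11, C=30
  Job 5: p=13, C=43
Total completion time = 3 + 11 + 19 + 30 + 43 = 106

106


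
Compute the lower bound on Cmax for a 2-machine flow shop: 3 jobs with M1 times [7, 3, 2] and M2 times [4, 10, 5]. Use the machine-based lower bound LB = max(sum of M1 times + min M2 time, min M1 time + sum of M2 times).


LB1 = sum(M1 times) + min(M2 times) = 12 + 4 = 16
LB2 = min(M1 times) + sum(M2 times) = 2 + 19 = 21
Lower bound = max(LB1, LB2) = max(16, 21) = 21

21


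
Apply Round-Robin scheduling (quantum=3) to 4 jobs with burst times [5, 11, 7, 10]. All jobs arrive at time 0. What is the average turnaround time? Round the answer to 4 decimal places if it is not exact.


Time quantum = 3
Execution trace:
  J1 runs 3 units, time = 3
  J2 runs 3 units, time = 6
  J3 runs 3 units, time = 9
  J4 runs 3 units, time = 12
  J1 runs 2 units, time = 14
  J2 runs 3 units, time = 17
  J3 runs 3 units, time = 20
  J4 runs 3 units, time = 23
  J2 runs 3 units, time = 26
  J3 runs 1 units, time = 27
  J4 runs 3 units, time = 30
  J2 runs 2 units, time = 32
  J4 runs 1 units, time = 33
Finish times: [14, 32, 27, 33]
Average turnaround = 106/4 = 26.5

26.5


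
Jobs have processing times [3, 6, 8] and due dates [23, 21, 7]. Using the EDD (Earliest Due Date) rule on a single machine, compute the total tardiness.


Sort by due date (EDD order): [(8, 7), (6, 21), (3, 23)]
Compute completion times and tardiness:
  Job 1: p=8, d=7, C=8, tardiness=max(0,8-7)=1
  Job 2: p=6, d=21, C=14, tardiness=max(0,14-21)=0
  Job 3: p=3, d=23, C=17, tardiness=max(0,17-23)=0
Total tardiness = 1

1


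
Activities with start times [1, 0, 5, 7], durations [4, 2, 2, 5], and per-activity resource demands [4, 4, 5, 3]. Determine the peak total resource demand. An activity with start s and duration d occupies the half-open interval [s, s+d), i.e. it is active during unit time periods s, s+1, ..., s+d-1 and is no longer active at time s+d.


Each activity i is active on [start_i, start_i + duration_i).
Compute total resource usage per time slot:
  t=0: active resources = [4], total = 4
  t=1: active resources = [4, 4], total = 8
  t=2: active resources = [4], total = 4
  t=3: active resources = [4], total = 4
  t=4: active resources = [4], total = 4
  t=5: active resources = [5], total = 5
  t=6: active resources = [5], total = 5
  t=7: active resources = [3], total = 3
  t=8: active resources = [3], total = 3
  t=9: active resources = [3], total = 3
  t=10: active resources = [3], total = 3
  t=11: active resources = [3], total = 3
Peak resource demand = 8

8


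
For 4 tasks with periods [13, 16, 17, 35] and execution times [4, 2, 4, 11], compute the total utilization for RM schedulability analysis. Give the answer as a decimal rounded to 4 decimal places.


Compute individual utilizations (exact fractions):
  Task 1: C/T = 4/13 (approx. 0.3077)
  Task 2: C/T = 2/16 = 1/8 (approx. 0.125)
  Task 3: C/T = 4/17 (approx. 0.2353)
  Task 4: C/T = 11/35 (approx. 0.3143)
Total utilization U = 4/13 + 1/8 + 4/17 + 11/35 = 60783/61880
Rounded to 4 decimal places: U = 0.9823
RM (Liu & Layland) bound for 4 tasks = 0.756828; compare with U = 60783/61880 (approx. 0.982272)
bound < U <= 1, so the RM sufficient condition is not met (inconclusive; an exact test such as response-time analysis is needed).

0.9823


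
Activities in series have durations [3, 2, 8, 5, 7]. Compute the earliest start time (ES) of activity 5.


Activity 5 starts after activities 1 through 4 complete.
Predecessor durations: [3, 2, 8, 5]
ES = 3 + 2 + 8 + 5 = 18

18


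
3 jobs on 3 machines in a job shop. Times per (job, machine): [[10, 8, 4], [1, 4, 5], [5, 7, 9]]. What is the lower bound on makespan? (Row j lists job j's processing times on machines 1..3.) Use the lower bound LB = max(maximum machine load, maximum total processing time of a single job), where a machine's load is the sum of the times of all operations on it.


Machine loads:
  Machine 1: 10 + 1 + 5 = 16
  Machine 2: 8 + 4 + 7 = 19
  Machine 3: 4 + 5 + 9 = 18
Max machine load = 19
Job totals:
  Job 1: 22
  Job 2: 10
  Job 3: 21
Max job total = 22
Lower bound = max(19, 22) = 22

22


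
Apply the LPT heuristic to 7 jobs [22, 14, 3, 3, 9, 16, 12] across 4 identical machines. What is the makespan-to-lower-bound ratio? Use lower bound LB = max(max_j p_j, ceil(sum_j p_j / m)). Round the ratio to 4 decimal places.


LPT order: [22, 16, 14, 12, 9, 3, 3]
Machine loads after assignment: [22, 19, 17, 21]
LPT makespan = 22
Lower bound = max(max_job, ceil(total/4)) = max(22, 20) = 22
Ratio = 22 / 22 = 1.0

1.0


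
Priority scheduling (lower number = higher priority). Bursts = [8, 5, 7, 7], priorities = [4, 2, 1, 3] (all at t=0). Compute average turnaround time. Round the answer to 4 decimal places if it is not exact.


Sort by priority (ascending = highest first):
Order: [(1, 7), (2, 5), (3, 7), (4, 8)]
Completion times:
  Priority 1, burst=7, C=7
  Priority 2, burst=5, C=12
  Priority 3, burst=7, C=19
  Priority 4, burst=8, C=27
Average turnaround = 65/4 = 16.25

16.25


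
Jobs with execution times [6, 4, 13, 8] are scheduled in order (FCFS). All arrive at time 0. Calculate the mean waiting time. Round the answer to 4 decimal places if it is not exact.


FCFS order (as given): [6, 4, 13, 8]
Waiting times:
  Job 1: wait = 0
  Job 2: wait = 6
  Job 3: wait = 10
  Job 4: wait = 23
Sum of waiting times = 39
Average waiting time = 39/4 = 9.75

9.75


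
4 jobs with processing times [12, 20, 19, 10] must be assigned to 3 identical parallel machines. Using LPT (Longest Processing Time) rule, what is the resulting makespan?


Sort jobs in decreasing order (LPT): [20, 19, 12, 10]
Assign each job to the least loaded machine:
  Machine 1: jobs [20], load = 20
  Machine 2: jobs [19], load = 19
  Machine 3: jobs [12, 10], load = 22
Makespan = max load = 22

22


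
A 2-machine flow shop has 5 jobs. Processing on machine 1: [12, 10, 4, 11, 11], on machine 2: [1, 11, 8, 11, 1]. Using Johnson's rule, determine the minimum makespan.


Apply Johnson's rule:
  Group 1 (a <= b): [(3, 4, 8), (2, 10, 11), (4, 11, 11)]
  Group 2 (a > b): [(1, 12, 1), (5, 11, 1)]
Optimal job order: [3, 2, 4, 1, 5]
Schedule:
  Job 3: M1 done at 4, M2 done at 12
  Job 2: M1 done at 14, M2 done at 25
  Job 4: M1 done at 25, M2 done at 36
  Job 1: M1 done at 37, M2 done at 38
  Job 5: M1 done at 48, M2 done at 49
Makespan = 49

49


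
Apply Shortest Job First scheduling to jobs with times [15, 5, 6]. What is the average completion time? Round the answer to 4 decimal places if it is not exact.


SJF order (ascending): [5, 6, 15]
Completion times:
  Job 1: burst=5, C=5
  Job 2: burst=6, C=11
  Job 3: burst=15, C=26
Average completion = 42/3 = 14.0

14.0


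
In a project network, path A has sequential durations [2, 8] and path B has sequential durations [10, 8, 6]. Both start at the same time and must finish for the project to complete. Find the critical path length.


Path A total = 2 + 8 = 10
Path B total = 10 + 8 + 6 = 24
Critical path = longest path = max(10, 24) = 24

24


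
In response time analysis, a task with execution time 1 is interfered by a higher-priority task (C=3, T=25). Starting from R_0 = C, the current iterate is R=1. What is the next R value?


R_next = C + ceil(R_prev / T_hp) * C_hp
ceil(1 / 25) = ceil(0.04) = 1
Interference = 1 * 3 = 3
R_next = 1 + 3 = 4

4


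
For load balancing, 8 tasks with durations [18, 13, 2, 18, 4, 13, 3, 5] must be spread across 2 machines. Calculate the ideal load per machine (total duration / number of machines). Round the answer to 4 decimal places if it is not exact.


Total processing time = 18 + 13 + 2 + 18 + 4 + 13 + 3 + 5 = 76
Number of machines = 2
Ideal balanced load = 76 / 2 = 38.0

38.0


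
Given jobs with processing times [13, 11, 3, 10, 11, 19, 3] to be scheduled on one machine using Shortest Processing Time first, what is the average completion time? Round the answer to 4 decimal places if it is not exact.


Sort jobs by processing time (SPT order): [3, 3, 10, 11, 11, 13, 19]
Compute completion times sequentially:
  Job 1: processing = 3, completes at 3
  Job 2: processing = 3, completes at 6
  Job 3: processing = 10, completes at 16
  Job 4: processing = 11, completes at 27
  Job 5: processing = 11, completes at 38
  Job 6: processing = 13, completes at 51
  Job 7: processing = 19, completes at 70
Sum of completion times = 211
Average completion time = 211/7 = 30.1429

30.1429


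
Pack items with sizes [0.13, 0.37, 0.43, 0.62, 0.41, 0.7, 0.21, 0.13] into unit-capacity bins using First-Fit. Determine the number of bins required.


Place items sequentially using First-Fit:
  Item 0.13 -> new Bin 1
  Item 0.37 -> Bin 1 (now 0.5)
  Item 0.43 -> Bin 1 (now 0.93)
  Item 0.62 -> new Bin 2
  Item 0.41 -> new Bin 3
  Item 0.7 -> new Bin 4
  Item 0.21 -> Bin 2 (now 0.83)
  Item 0.13 -> Bin 2 (now 0.96)
Total bins used = 4

4


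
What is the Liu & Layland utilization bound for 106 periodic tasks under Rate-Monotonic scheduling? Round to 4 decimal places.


Compute 2^(1/106) = 1.0065605511
Subtract 1: 1.0065605511 - 1 = 0.0065605511
Multiply by n: 106 * 0.0065605511 = 0.6954184166
Round to 4 dp: 0.6954

0.6954


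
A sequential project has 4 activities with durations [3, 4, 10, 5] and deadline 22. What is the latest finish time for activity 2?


LF(activity 2) = deadline - sum of successor durations
Successors: activities 3 through 4 with durations [10, 5]
Sum of successor durations = 15
LF = 22 - 15 = 7

7


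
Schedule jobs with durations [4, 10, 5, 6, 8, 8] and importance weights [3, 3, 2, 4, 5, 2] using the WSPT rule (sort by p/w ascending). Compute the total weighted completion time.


Compute p/w ratios and sort ascending (WSPT): [(4, 3), (6, 4), (8, 5), (5, 2), (10, 3), (8, 2)]
Compute weighted completion times:
  Job (p=4,w=3): C=4, w*C=3*4=12
  Job (p=6,w=4): C=10, w*C=4*10=40
  Job (p=8,w=5): C=18, w*C=5*18=90
  Job (p=5,w=2): C=23, w*C=2*23=46
  Job (p=10,w=3): C=33, w*C=3*33=99
  Job (p=8,w=2): C=41, w*C=2*41=82
Total weighted completion time = 369

369


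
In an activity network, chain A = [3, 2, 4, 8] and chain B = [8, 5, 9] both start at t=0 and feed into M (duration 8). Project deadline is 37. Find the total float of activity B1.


Forward pass: ES(B1) = sum of predecessors on chain B = 0
EF = ES + duration = 0 + 8 = 8
Backward pass: LF(M) = deadline = 37; LS(M) = 37 - 8 = 29
LF(B1) = LS(M) - sum(successors on chain B) = 29 - 14 = 15
LS = LF - duration = 15 - 8 = 7
Total float = LS - ES = 7 - 0 = 7

7


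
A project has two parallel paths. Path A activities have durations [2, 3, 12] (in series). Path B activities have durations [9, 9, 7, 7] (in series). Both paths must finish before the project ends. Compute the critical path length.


Path A total = 2 + 3 + 12 = 17
Path B total = 9 + 9 + 7 + 7 = 32
Critical path = longest path = max(17, 32) = 32

32


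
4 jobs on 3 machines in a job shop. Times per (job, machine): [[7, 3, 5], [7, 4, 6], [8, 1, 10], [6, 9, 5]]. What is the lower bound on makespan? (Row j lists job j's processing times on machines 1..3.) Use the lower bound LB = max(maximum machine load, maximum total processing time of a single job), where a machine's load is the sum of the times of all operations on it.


Machine loads:
  Machine 1: 7 + 7 + 8 + 6 = 28
  Machine 2: 3 + 4 + 1 + 9 = 17
  Machine 3: 5 + 6 + 10 + 5 = 26
Max machine load = 28
Job totals:
  Job 1: 15
  Job 2: 17
  Job 3: 19
  Job 4: 20
Max job total = 20
Lower bound = max(28, 20) = 28

28


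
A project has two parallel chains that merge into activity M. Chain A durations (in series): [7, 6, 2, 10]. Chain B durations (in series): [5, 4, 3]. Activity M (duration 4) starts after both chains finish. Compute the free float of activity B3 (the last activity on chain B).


ES(B3) = sum of predecessors on chain B = 9
EF(B3) = ES + duration = 9 + 3 = 12
Successor of B3 is M. ES(M) = max(sum(A), sum(B)) = max(25, 12) = 25
Free float = ES(successor) - EF(current) = 25 - 12 = 13

13


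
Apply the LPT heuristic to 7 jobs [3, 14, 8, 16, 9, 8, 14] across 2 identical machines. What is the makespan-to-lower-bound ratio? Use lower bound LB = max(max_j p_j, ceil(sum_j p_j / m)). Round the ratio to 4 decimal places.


LPT order: [16, 14, 14, 9, 8, 8, 3]
Machine loads after assignment: [36, 36]
LPT makespan = 36
Lower bound = max(max_job, ceil(total/2)) = max(16, 36) = 36
Ratio = 36 / 36 = 1.0

1.0


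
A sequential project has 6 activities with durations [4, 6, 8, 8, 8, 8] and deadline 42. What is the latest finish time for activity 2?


LF(activity 2) = deadline - sum of successor durations
Successors: activities 3 through 6 with durations [8, 8, 8, 8]
Sum of successor durations = 32
LF = 42 - 32 = 10

10


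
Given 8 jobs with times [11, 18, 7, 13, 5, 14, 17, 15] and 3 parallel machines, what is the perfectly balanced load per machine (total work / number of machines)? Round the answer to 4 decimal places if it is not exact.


Total processing time = 11 + 18 + 7 + 13 + 5 + 14 + 17 + 15 = 100
Number of machines = 3
Ideal balanced load = 100 / 3 = 33.3333

33.3333


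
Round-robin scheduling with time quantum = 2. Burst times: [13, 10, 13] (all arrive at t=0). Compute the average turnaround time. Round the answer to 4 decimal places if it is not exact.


Time quantum = 2
Execution trace:
  J1 runs 2 units, time = 2
  J2 runs 2 units, time = 4
  J3 runs 2 units, time = 6
  J1 runs 2 units, time = 8
  J2 runs 2 units, time = 10
  J3 runs 2 units, time = 12
  J1 runs 2 units, time = 14
  J2 runs 2 units, time = 16
  J3 runs 2 units, time = 18
  J1 runs 2 units, time = 20
  J2 runs 2 units, time = 22
  J3 runs 2 units, time = 24
  J1 runs 2 units, time = 26
  J2 runs 2 units, time = 28
  J3 runs 2 units, time = 30
  J1 runs 2 units, time = 32
  J3 runs 2 units, time = 34
  J1 runs 1 units, time = 35
  J3 runs 1 units, time = 36
Finish times: [35, 28, 36]
Average turnaround = 99/3 = 33.0

33.0


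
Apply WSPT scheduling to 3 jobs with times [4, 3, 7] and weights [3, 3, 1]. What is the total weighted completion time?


Compute p/w ratios and sort ascending (WSPT): [(3, 3), (4, 3), (7, 1)]
Compute weighted completion times:
  Job (p=3,w=3): C=3, w*C=3*3=9
  Job (p=4,w=3): C=7, w*C=3*7=21
  Job (p=7,w=1): C=14, w*C=1*14=14
Total weighted completion time = 44

44


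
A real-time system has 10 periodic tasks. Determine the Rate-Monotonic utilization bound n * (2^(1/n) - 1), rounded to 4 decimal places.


Compute 2^(1/10) = 1.0717734625
Subtract 1: 1.0717734625 - 1 = 0.0717734625
Multiply by n: 10 * 0.0717734625 = 0.7177346250
Round to 4 dp: 0.7177

0.7177


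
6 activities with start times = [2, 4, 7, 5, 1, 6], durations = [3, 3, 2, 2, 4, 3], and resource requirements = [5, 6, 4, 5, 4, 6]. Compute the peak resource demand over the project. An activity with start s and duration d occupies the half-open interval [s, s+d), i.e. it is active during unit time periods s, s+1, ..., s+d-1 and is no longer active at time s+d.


Each activity i is active on [start_i, start_i + duration_i).
Compute total resource usage per time slot:
  t=0: active resources = [], total = 0
  t=1: active resources = [4], total = 4
  t=2: active resources = [5, 4], total = 9
  t=3: active resources = [5, 4], total = 9
  t=4: active resources = [5, 6, 4], total = 15
  t=5: active resources = [6, 5], total = 11
  t=6: active resources = [6, 5, 6], total = 17
  t=7: active resources = [4, 6], total = 10
  t=8: active resources = [4, 6], total = 10
Peak resource demand = 17

17


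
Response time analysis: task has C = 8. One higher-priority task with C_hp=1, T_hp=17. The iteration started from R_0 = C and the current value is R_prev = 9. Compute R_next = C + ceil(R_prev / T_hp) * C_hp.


R_next = C + ceil(R_prev / T_hp) * C_hp
ceil(9 / 17) = ceil(0.5294) = 1
Interference = 1 * 1 = 1
R_next = 8 + 1 = 9
R_next = R_prev, so the iteration has converged (response time = 9).

9


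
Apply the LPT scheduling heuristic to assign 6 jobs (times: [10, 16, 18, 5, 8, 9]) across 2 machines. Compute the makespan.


Sort jobs in decreasing order (LPT): [18, 16, 10, 9, 8, 5]
Assign each job to the least loaded machine:
  Machine 1: jobs [18, 9, 5], load = 32
  Machine 2: jobs [16, 10, 8], load = 34
Makespan = max load = 34

34


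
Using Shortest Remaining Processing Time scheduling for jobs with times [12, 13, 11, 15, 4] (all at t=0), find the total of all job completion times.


Since all jobs arrive at t=0, SRPT equals SPT ordering.
SPT order: [4, 11, 12, 13, 15]
Completion times:
  Job 1: p=4, C=4
  Job 2: p=11, C=15
  Job 3: p=12, C=27
  Job 4: p=13, C=40
  Job 5: p=15, C=55
Total completion time = 4 + 15 + 27 + 40 + 55 = 141

141


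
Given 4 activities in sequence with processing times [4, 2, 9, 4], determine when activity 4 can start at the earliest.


Activity 4 starts after activities 1 through 3 complete.
Predecessor durations: [4, 2, 9]
ES = 4 + 2 + 9 = 15

15


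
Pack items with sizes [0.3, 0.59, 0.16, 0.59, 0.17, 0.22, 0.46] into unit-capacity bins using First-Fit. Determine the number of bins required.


Place items sequentially using First-Fit:
  Item 0.3 -> new Bin 1
  Item 0.59 -> Bin 1 (now 0.89)
  Item 0.16 -> new Bin 2
  Item 0.59 -> Bin 2 (now 0.75)
  Item 0.17 -> Bin 2 (now 0.92)
  Item 0.22 -> new Bin 3
  Item 0.46 -> Bin 3 (now 0.68)
Total bins used = 3

3


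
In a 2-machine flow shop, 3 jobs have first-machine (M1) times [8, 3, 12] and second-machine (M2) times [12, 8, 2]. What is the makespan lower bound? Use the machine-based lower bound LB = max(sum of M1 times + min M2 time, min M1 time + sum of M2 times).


LB1 = sum(M1 times) + min(M2 times) = 23 + 2 = 25
LB2 = min(M1 times) + sum(M2 times) = 3 + 22 = 25
Lower bound = max(LB1, LB2) = max(25, 25) = 25

25


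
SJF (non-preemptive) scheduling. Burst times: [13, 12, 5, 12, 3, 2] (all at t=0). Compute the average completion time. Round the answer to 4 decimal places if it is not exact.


SJF order (ascending): [2, 3, 5, 12, 12, 13]
Completion times:
  Job 1: burst=2, C=2
  Job 2: burst=3, C=5
  Job 3: burst=5, C=10
  Job 4: burst=12, C=22
  Job 5: burst=12, C=34
  Job 6: burst=13, C=47
Average completion = 120/6 = 20.0

20.0


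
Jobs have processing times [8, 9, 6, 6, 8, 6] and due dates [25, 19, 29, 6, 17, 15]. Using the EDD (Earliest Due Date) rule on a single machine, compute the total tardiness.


Sort by due date (EDD order): [(6, 6), (6, 15), (8, 17), (9, 19), (8, 25), (6, 29)]
Compute completion times and tardiness:
  Job 1: p=6, d=6, C=6, tardiness=max(0,6-6)=0
  Job 2: p=6, d=15, C=12, tardiness=max(0,12-15)=0
  Job 3: p=8, d=17, C=20, tardiness=max(0,20-17)=3
  Job 4: p=9, d=19, C=29, tardiness=max(0,29-19)=10
  Job 5: p=8, d=25, C=37, tardiness=max(0,37-25)=12
  Job 6: p=6, d=29, C=43, tardiness=max(0,43-29)=14
Total tardiness = 39

39


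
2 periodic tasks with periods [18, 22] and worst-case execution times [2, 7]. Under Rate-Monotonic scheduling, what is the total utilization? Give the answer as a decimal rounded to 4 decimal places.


Compute individual utilizations (exact fractions):
  Task 1: C/T = 2/18 = 1/9 (approx. 0.1111)
  Task 2: C/T = 7/22 (approx. 0.3182)
Total utilization U = 1/9 + 7/22 = 85/198
Rounded to 4 decimal places: U = 0.4293
RM (Liu & Layland) bound for 2 tasks = 0.828427; compare with U = 85/198 (approx. 0.429293)
U <= bound, so schedulable by RM sufficient condition.

0.4293


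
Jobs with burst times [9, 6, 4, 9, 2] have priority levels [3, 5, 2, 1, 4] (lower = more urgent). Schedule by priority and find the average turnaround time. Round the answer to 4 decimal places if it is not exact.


Sort by priority (ascending = highest first):
Order: [(1, 9), (2, 4), (3, 9), (4, 2), (5, 6)]
Completion times:
  Priority 1, burst=9, C=9
  Priority 2, burst=4, C=13
  Priority 3, burst=9, C=22
  Priority 4, burst=2, C=24
  Priority 5, burst=6, C=30
Average turnaround = 98/5 = 19.6

19.6


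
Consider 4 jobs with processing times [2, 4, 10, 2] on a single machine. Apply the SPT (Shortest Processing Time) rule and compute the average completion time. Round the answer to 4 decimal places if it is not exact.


Sort jobs by processing time (SPT order): [2, 2, 4, 10]
Compute completion times sequentially:
  Job 1: processing = 2, completes at 2
  Job 2: processing = 2, completes at 4
  Job 3: processing = 4, completes at 8
  Job 4: processing = 10, completes at 18
Sum of completion times = 32
Average completion time = 32/4 = 8.0

8.0


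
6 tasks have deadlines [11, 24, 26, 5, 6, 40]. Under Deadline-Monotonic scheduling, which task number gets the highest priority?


Sort tasks by relative deadline (ascending):
  Task 4: deadline = 5
  Task 5: deadline = 6
  Task 1: deadline = 11
  Task 2: deadline = 24
  Task 3: deadline = 26
  Task 6: deadline = 40
Priority order (highest first): [4, 5, 1, 2, 3, 6]
Highest priority task = 4

4


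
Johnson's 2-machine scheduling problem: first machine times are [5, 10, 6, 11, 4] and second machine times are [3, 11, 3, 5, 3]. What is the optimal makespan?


Apply Johnson's rule:
  Group 1 (a <= b): [(2, 10, 11)]
  Group 2 (a > b): [(4, 11, 5), (1, 5, 3), (3, 6, 3), (5, 4, 3)]
Optimal job order: [2, 4, 1, 3, 5]
Schedule:
  Job 2: M1 done at 10, M2 done at 21
  Job 4: M1 done at 21, M2 done at 26
  Job 1: M1 done at 26, M2 done at 29
  Job 3: M1 done at 32, M2 done at 35
  Job 5: M1 done at 36, M2 done at 39
Makespan = 39

39


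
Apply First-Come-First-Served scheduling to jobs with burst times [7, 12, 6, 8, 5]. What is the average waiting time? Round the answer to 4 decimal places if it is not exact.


FCFS order (as given): [7, 12, 6, 8, 5]
Waiting times:
  Job 1: wait = 0
  Job 2: wait = 7
  Job 3: wait = 19
  Job 4: wait = 25
  Job 5: wait = 33
Sum of waiting times = 84
Average waiting time = 84/5 = 16.8

16.8
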